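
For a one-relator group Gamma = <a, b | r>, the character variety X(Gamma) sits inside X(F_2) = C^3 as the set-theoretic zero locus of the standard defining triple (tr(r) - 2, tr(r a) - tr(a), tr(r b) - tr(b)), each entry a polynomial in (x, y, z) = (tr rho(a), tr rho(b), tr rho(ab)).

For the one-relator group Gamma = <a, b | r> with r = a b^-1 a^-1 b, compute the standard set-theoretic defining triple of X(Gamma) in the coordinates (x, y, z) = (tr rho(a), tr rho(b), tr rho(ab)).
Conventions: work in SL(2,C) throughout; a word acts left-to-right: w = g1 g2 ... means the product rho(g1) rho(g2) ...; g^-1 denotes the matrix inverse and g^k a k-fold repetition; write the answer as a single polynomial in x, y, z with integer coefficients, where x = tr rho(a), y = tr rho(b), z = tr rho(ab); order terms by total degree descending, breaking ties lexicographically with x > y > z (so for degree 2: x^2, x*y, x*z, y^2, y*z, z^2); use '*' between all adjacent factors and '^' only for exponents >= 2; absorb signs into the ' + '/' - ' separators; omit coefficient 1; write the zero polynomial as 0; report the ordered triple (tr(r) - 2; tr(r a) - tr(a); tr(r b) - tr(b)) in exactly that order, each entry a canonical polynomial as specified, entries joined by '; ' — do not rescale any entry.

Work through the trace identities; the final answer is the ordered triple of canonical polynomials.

tr(a b a) = tr(a) tr(b a) - tr(b)  (reduce the a square) = x*z - y
tr(a b a b) = tr(a b) tr(a b) - tr(1)  (split on a) = z^2 - 2
tr(b a b^-1 a) = tr(a b a) tr(b) - tr(a b a b)  (eliminate b^-1) = x*y*z - y^2 - z^2 + 2
tr(a b^-1 a^-1 b) = tr(b a b^-1) tr(a) - tr(b a b^-1 a)  (eliminate a^-1) = -x*y*z + x^2 + y^2 + z^2 - 2
use: tr(b^2 a) = tr(b) tr(a b) - tr(a)  (reduce the b square) = y*z - x
apply: tr(b^2) = tr(b) tr(b) - tr(1)  (reduce the b square) = y^2 - 2
apply: tr(b a^2 b) = tr(a) tr(b^2 a) - tr(b^2)  (reduce the a square) = x*y*z - x^2 - y^2 + 2
use: tr(b a^2 b a) = tr(a) tr(b a b a) - tr(b a b)  (reduce the a square) = x*z^2 - y*z - x
use: tr(a^-1 b a^2 b) = tr(b a^2 b) tr(a) - tr(b a^2 b a)  (eliminate a^-1) = x^2*y*z - x^3 - x*y^2 - x*z^2 + y*z + 3*x
use: tr(a b^-1 a^-1 b a) = tr(a^-1 b a^2) tr(b) - tr(a^-1 b a^2 b)  (eliminate b^-1) = -x^2*y*z + x^3 + x*y^2 + x*z^2 - 3*x
tr(b^2 a b) = tr(b) tr(b a b) - tr(b a) = y^2*z - x*y - z
apply: tr(b^2 a b a) = tr(b) tr(a b a b) - tr(a b a) = y*z^2 - x*z - y
tr(a^-1 b^2 a b) = tr(b^2 a b) tr(a) - tr(b^2 a b a) = x*y^2*z - x^2*y - y*z^2 + y
use: tr(a b^-1 a^-1 b^2) = tr(a^-1 b^2 a) tr(b) - tr(a^-1 b^2 a b) = -x*y^2*z + x^2*y + y^3 + y*z^2 - 3*y
assemble the triple (tr(r) - 2; tr(r a) - x; tr(r b) - y)

-x*y*z + x^2 + y^2 + z^2 - 4; -x^2*y*z + x^3 + x*y^2 + x*z^2 - 4*x; -x*y^2*z + x^2*y + y^3 + y*z^2 - 4*y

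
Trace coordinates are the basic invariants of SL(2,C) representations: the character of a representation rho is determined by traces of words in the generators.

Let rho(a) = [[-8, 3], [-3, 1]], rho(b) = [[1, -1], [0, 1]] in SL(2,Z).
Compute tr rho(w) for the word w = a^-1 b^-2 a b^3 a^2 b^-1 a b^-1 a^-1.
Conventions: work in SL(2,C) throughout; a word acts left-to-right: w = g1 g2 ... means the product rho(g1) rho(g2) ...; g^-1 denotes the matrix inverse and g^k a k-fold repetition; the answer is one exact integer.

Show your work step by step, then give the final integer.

20804

rho(a^-1) = [[1, -3], [3, -8]]
... * rho(b^-1) = [[1, 1], [0, 1]]  ->  [[1, -2], [3, -5]]
... * rho(b^-1) = [[1, 1], [0, 1]]  ->  [[1, -1], [3, -2]]
... * rho(a) = [[-8, 3], [-3, 1]]  ->  [[-5, 2], [-18, 7]]
... * rho(b) = [[1, -1], [0, 1]]  ->  [[-5, 7], [-18, 25]]
... * rho(b) = [[1, -1], [0, 1]]  ->  [[-5, 12], [-18, 43]]
... * rho(b) = [[1, -1], [0, 1]]  ->  [[-5, 17], [-18, 61]]
... * rho(a) = [[-8, 3], [-3, 1]]  ->  [[-11, 2], [-39, 7]]
... * rho(a) = [[-8, 3], [-3, 1]]  ->  [[82, -31], [291, -110]]
... * rho(b^-1) = [[1, 1], [0, 1]]  ->  [[82, 51], [291, 181]]
... * rho(a) = [[-8, 3], [-3, 1]]  ->  [[-809, 297], [-2871, 1054]]
... * rho(b^-1) = [[1, 1], [0, 1]]  ->  [[-809, -512], [-2871, -1817]]
... * rho(a^-1) = [[1, -3], [3, -8]]  ->  [[-2345, 6523], [-8322, 23149]]
tr = -2345 + 23149 = 20804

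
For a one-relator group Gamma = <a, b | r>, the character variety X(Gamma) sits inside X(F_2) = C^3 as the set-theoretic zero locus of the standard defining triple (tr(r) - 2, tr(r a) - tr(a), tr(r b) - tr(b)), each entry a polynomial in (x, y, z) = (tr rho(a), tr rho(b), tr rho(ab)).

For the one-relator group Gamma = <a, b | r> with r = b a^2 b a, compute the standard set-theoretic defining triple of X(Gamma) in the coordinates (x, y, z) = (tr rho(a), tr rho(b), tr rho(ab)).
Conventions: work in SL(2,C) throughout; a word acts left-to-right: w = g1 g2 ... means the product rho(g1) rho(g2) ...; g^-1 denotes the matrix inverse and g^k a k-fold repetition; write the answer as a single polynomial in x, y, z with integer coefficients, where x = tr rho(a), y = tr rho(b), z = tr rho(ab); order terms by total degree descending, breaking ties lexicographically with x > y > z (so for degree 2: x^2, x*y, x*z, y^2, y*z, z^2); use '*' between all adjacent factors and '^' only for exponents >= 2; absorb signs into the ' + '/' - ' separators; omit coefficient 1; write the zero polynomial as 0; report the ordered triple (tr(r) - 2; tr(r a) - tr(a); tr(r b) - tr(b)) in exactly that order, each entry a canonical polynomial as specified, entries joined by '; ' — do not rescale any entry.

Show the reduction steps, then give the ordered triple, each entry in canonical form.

tr(b a b a) = tr(a b) * tr(a b) - tr(1)  (split on a) = z^2 - 2
tr(b a b) = tr(b) * tr(a b) - tr(a)  (reduce the b square) = y*z - x
tr(b a^2 b a) = tr(a) * tr(b a b a) - tr(b a b)  (reduce the a square) = x*z^2 - y*z - x
reduce: tr(a^2 b) = tr(a) * tr(b a) - tr(b) = x*z - y
reduce: tr(a^2) = tr(a) * tr(a) - tr(1) = x^2 - 2
so tr(b a^2 b) = tr(b) * tr(a^2 b) - tr(a^2) = x*y*z - x^2 - y^2 + 2
reduce: tr(b a^2 b a^2) = tr(a) * tr(b a^2 b a) - tr(b a^2 b) = x^2*z^2 - 2*x*y*z + y^2 - 2
tr(b a b^2 a) = tr(b) * tr(a b a b) - tr(a b a)   [square of b] = y*z^2 - x*z - y
reduce: tr(b a b^2) = tr(b) * tr(b a b) - tr(b a)   [square of b] = y^2*z - x*y - z
tr(b a^2 b a b) = tr(a) * tr(b a b^2 a) - tr(b a b^2)   [square of a] = x*y*z^2 - x^2*z - y^2*z + z
assemble the triple (tr(r) - 2; tr(r a) - x; tr(r b) - y)

x*z^2 - y*z - x - 2; x^2*z^2 - 2*x*y*z + y^2 - x - 2; x*y*z^2 - x^2*z - y^2*z - y + z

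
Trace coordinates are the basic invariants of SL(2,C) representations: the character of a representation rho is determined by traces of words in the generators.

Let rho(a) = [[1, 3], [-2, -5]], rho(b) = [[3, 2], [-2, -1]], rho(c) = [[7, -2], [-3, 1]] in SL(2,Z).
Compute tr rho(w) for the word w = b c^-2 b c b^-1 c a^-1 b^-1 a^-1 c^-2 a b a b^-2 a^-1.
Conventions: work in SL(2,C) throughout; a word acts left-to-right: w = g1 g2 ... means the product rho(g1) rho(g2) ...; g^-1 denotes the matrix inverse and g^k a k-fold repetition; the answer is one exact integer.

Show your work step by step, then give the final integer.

-14857728

rho(b) = [[3, 2], [-2, -1]]
... * rho(c^-1) = [[1, 2], [3, 7]]  ->  [[9, 20], [-5, -11]]
... * rho(c^-1) = [[1, 2], [3, 7]]  ->  [[69, 158], [-38, -87]]
... * rho(b) = [[3, 2], [-2, -1]]  ->  [[-109, -20], [60, 11]]
... * rho(c) = [[7, -2], [-3, 1]]  ->  [[-703, 198], [387, -109]]
... * rho(b^-1) = [[-1, -2], [2, 3]]  ->  [[1099, 2000], [-605, -1101]]
... * rho(c) = [[7, -2], [-3, 1]]  ->  [[1693, -198], [-932, 109]]
... * rho(a^-1) = [[-5, -3], [2, 1]]  ->  [[-8861, -5277], [4878, 2905]]
... * rho(b^-1) = [[-1, -2], [2, 3]]  ->  [[-1693, 1891], [932, -1041]]
... * rho(a^-1) = [[-5, -3], [2, 1]]  ->  [[12247, 6970], [-6742, -3837]]
... * rho(c^-1) = [[1, 2], [3, 7]]  ->  [[33157, 73284], [-18253, -40343]]
... * rho(c^-1) = [[1, 2], [3, 7]]  ->  [[253009, 579302], [-139282, -318907]]
... * rho(a) = [[1, 3], [-2, -5]]  ->  [[-905595, -2137483], [498532, 1176689]]
... * rho(b) = [[3, 2], [-2, -1]]  ->  [[1558181, 326293], [-857782, -179625]]
... * rho(a) = [[1, 3], [-2, -5]]  ->  [[905595, 3043078], [-498532, -1675221]]
... * rho(b^-1) = [[-1, -2], [2, 3]]  ->  [[5180561, 7318044], [-2851910, -4028599]]
... * rho(b^-1) = [[-1, -2], [2, 3]]  ->  [[9455527, 11593010], [-5205288, -6381977]]
... * rho(a^-1) = [[-5, -3], [2, 1]]  ->  [[-24091615, -16773571], [13262486, 9233887]]
tr = -24091615 + 9233887 = -14857728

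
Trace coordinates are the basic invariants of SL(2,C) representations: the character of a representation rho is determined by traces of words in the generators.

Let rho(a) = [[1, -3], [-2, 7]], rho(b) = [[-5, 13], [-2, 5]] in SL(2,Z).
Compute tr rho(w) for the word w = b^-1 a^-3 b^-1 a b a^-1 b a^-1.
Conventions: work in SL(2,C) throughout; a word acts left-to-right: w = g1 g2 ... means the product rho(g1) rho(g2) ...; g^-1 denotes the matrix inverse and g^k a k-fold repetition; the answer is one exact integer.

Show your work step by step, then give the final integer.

-1004158

rho(b^-1) = [[5, -13], [2, -5]]
... * rho(a^-1) = [[7, 3], [2, 1]]  ->  [[9, 2], [4, 1]]
... * rho(a^-1) = [[7, 3], [2, 1]]  ->  [[67, 29], [30, 13]]
... * rho(a^-1) = [[7, 3], [2, 1]]  ->  [[527, 230], [236, 103]]
... * rho(b^-1) = [[5, -13], [2, -5]]  ->  [[3095, -8001], [1386, -3583]]
... * rho(a) = [[1, -3], [-2, 7]]  ->  [[19097, -65292], [8552, -29239]]
... * rho(b) = [[-5, 13], [-2, 5]]  ->  [[35099, -78199], [15718, -35019]]
... * rho(a^-1) = [[7, 3], [2, 1]]  ->  [[89295, 27098], [39988, 12135]]
... * rho(b) = [[-5, 13], [-2, 5]]  ->  [[-500671, 1296325], [-224210, 580519]]
... * rho(a^-1) = [[7, 3], [2, 1]]  ->  [[-912047, -205688], [-408432, -92111]]
tr = -912047 + -92111 = -1004158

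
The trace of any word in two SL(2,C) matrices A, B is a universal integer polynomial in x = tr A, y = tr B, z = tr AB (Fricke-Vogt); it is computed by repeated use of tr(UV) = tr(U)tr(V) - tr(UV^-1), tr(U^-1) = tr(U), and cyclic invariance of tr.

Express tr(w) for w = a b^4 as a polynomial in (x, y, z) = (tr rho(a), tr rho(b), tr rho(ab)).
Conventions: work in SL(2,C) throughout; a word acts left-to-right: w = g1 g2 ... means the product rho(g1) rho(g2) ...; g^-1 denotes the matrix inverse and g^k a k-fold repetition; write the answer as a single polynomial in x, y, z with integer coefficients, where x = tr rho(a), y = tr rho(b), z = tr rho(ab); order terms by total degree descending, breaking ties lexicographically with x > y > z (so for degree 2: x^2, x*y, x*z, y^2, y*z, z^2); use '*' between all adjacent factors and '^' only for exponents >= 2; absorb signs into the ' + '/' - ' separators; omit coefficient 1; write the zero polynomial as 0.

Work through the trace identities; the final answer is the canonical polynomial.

use: trace(a b^2) = trace(b) * trace(a b) - trace(a)   [square of b] = y*z - x
use: trace(b a b^2) = trace(b) * trace(a b^2) - trace(a b)   [square of b] = y^2*z - x*y - z
use: trace(a b^4) = trace(b) * trace(b a b^2) - trace(b a b)   [square of b] = y^3*z - x*y^2 - 2*y*z + x

y^3*z - x*y^2 - 2*y*z + x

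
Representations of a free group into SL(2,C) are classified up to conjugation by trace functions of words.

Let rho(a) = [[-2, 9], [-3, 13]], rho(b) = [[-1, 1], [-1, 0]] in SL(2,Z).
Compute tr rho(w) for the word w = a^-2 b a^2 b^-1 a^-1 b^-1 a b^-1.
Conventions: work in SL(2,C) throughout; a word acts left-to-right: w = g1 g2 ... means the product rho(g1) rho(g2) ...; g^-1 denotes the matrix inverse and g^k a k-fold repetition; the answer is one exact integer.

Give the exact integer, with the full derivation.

-1424521

rho(a^-1) = [[13, -9], [3, -2]]
... * rho(a^-1) = [[13, -9], [3, -2]]  ->  [[142, -99], [33, -23]]
... * rho(b) = [[-1, 1], [-1, 0]]  ->  [[-43, 142], [-10, 33]]
... * rho(a) = [[-2, 9], [-3, 13]]  ->  [[-340, 1459], [-79, 339]]
... * rho(a) = [[-2, 9], [-3, 13]]  ->  [[-3697, 15907], [-859, 3696]]
... * rho(b^-1) = [[0, -1], [1, -1]]  ->  [[15907, -12210], [3696, -2837]]
... * rho(a^-1) = [[13, -9], [3, -2]]  ->  [[170161, -118743], [39537, -27590]]
... * rho(b^-1) = [[0, -1], [1, -1]]  ->  [[-118743, -51418], [-27590, -11947]]
... * rho(a) = [[-2, 9], [-3, 13]]  ->  [[391740, -1737121], [91021, -403621]]
... * rho(b^-1) = [[0, -1], [1, -1]]  ->  [[-1737121, 1345381], [-403621, 312600]]
tr = -1737121 + 312600 = -1424521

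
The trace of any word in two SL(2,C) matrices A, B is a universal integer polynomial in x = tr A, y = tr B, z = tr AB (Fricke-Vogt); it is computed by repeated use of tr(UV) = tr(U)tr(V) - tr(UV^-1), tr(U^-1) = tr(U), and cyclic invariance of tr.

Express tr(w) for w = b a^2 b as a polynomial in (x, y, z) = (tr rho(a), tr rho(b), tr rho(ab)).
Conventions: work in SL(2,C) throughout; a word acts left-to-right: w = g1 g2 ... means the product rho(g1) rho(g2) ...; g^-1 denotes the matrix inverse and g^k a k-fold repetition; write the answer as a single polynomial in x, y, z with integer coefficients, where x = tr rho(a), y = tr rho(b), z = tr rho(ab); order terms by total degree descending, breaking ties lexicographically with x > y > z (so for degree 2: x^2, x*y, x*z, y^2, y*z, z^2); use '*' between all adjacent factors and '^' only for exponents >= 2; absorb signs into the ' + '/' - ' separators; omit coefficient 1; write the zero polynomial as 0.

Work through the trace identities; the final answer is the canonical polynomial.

x*y*z - x^2 - y^2 + 2

so tr(a^2 b) = tr(a) * tr(b a) - tr(b) = x*z - y
tr(a^2) = tr(a) * tr(a) - tr(1) = x^2 - 2
tr(b a^2 b) = tr(b) * tr(a^2 b) - tr(a^2) = x*y*z - x^2 - y^2 + 2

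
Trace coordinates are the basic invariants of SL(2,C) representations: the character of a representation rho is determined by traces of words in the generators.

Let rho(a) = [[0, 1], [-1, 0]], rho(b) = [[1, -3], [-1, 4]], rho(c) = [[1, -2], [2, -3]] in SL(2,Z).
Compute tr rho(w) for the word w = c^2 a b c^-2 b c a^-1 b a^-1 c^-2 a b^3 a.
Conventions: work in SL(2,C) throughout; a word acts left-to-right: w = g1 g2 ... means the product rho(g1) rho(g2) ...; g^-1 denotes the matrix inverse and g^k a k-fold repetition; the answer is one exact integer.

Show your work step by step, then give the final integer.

rho(c) = [[1, -2], [2, -3]]
... * rho(c) = [[1, -2], [2, -3]]  ->  [[-3, 4], [-4, 5]]
... * rho(a) = [[0, 1], [-1, 0]]  ->  [[-4, -3], [-5, -4]]
... * rho(b) = [[1, -3], [-1, 4]]  ->  [[-1, 0], [-1, -1]]
... * rho(c^-1) = [[-3, 2], [-2, 1]]  ->  [[3, -2], [5, -3]]
... * rho(c^-1) = [[-3, 2], [-2, 1]]  ->  [[-5, 4], [-9, 7]]
... * rho(b) = [[1, -3], [-1, 4]]  ->  [[-9, 31], [-16, 55]]
... * rho(c) = [[1, -2], [2, -3]]  ->  [[53, -75], [94, -133]]
... * rho(a^-1) = [[0, -1], [1, 0]]  ->  [[-75, -53], [-133, -94]]
... * rho(b) = [[1, -3], [-1, 4]]  ->  [[-22, 13], [-39, 23]]
... * rho(a^-1) = [[0, -1], [1, 0]]  ->  [[13, 22], [23, 39]]
... * rho(c^-1) = [[-3, 2], [-2, 1]]  ->  [[-83, 48], [-147, 85]]
... * rho(c^-1) = [[-3, 2], [-2, 1]]  ->  [[153, -118], [271, -209]]
... * rho(a) = [[0, 1], [-1, 0]]  ->  [[118, 153], [209, 271]]
... * rho(b) = [[1, -3], [-1, 4]]  ->  [[-35, 258], [-62, 457]]
... * rho(b) = [[1, -3], [-1, 4]]  ->  [[-293, 1137], [-519, 2014]]
... * rho(b) = [[1, -3], [-1, 4]]  ->  [[-1430, 5427], [-2533, 9613]]
... * rho(a) = [[0, 1], [-1, 0]]  ->  [[-5427, -1430], [-9613, -2533]]
tr = -5427 + -2533 = -7960

-7960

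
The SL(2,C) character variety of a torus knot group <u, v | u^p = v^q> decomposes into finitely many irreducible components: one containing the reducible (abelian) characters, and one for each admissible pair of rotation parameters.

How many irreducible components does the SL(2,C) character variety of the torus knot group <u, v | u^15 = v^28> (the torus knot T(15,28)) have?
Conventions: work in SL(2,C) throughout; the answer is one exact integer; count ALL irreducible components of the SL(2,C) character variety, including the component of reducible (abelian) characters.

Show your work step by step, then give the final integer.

In the torus knot group T(15,28), u^15 = v^28 is central, so an irreducible representation sends it to +I or -I (Schur).
On an irreducible component, tr(u) is locked at 2*cos(pi*alpha/15) for some alpha in 1..14, and tr(v) at 2*cos(pi*beta/28) for some beta in 1..27.
The two central values (-1)^alpha I and (-1)^beta I must be the same matrix, so alpha and beta share a parity.
count pairs: odd alpha (7 choices) x odd beta (14), plus even alpha (7) x even beta (13): 7*14 + 7*13 = 189.
Total: 189 irreducible-character components + 1 reducible (abelian) component = 190.

190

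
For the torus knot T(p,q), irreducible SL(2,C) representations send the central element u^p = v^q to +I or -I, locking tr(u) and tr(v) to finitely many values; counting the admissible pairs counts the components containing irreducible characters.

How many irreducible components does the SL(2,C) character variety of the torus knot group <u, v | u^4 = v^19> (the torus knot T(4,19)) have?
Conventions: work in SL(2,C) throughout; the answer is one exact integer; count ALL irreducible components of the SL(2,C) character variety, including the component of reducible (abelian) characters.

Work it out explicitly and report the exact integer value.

Gamma = < u, v | u^4 = v^19 > (torus knot T(4,19)); the central element u^4 = v^19 acts as +I or -I in any irreducible SL(2,C) representation.
This locks tr(u) to 2*cos(pi*alpha/4), alpha in 1..3, and tr(v) to 2*cos(pi*beta/19), beta in 1..18, on each component of irreducible characters.
Consistency of u^4 = (-1)^alpha I with v^19 = (-1)^beta I forces alpha = beta (mod 2).
Enumerate parity-matched pairs: 2*9 odd-odd plus 1*9 even-even gives 27.
That is 27 components of irreducible characters, and with the reducible (abelian) component the total is 28.

28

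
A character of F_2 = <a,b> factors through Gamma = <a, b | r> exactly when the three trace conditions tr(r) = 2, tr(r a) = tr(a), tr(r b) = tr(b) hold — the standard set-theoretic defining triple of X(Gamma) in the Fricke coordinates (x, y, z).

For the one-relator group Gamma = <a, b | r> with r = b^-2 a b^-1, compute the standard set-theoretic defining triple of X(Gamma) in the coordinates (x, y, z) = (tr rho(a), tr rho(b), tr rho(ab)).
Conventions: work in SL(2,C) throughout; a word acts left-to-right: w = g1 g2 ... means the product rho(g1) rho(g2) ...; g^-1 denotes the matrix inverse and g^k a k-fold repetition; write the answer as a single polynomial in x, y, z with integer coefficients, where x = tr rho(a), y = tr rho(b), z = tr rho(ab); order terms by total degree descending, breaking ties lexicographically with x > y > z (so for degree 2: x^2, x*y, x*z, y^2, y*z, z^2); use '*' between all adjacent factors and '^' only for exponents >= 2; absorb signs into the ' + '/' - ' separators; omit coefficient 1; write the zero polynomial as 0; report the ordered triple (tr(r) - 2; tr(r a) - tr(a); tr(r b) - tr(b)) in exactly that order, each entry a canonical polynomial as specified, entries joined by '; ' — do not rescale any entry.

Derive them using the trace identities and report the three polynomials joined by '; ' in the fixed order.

x*y^3 - y^2*z - 2*x*y + z - 2; x^2*y^3 - 2*x*y^2*z - x^2*y + y*z^2 + x*z - x - y; x*y^2 - y*z - x - y

next, trace(b^-1 a) = trace(a) trace(b) - trace(a b) = x*y - z
next, trace(b^-2 a) = trace(b^-1 a) trace(b) - trace(b^-1 a b) = x*y^2 - y*z - x
next, trace(b^-2 a b^-1) = trace(b^-2 a) trace(b) - trace(b^-2 a b) = x*y^3 - y^2*z - 2*x*y + z
trace(a^2) = trace(a) trace(a) - trace(1) = x^2 - 2
trace(a^2 b) = trace(a) trace(b a) - trace(b) = x*z - y
next, trace(a^2 b^-1) = trace(a^2) trace(b) - trace(a^2 b) = x^2*y - x*z - y
trace(a b^-2 a) = trace(a^2 b^-1) trace(b) - trace(a^2) = x^2*y^2 - x*y*z - x^2 - y^2 + 2
next, trace(a b a b) = trace(b a) trace(b a) - trace(1) = z^2 - 2
next, trace(a b a b^-1) = trace(a b a) trace(b) - trace(a b a b) = x*y*z - y^2 - z^2 + 2
trace(a b^-2 a b) = trace(a b a b^-1) trace(b) - trace(a b a) = x*y^2*z - y^3 - y*z^2 - x*z + 3*y
and trace(b^-2 a b^-1 a) = trace(a b^-2 a) trace(b) - trace(a b^-2 a b) = x^2*y^3 - 2*x*y^2*z - x^2*y + y*z^2 + x*z - y
assemble the triple (trace(r) - 2; trace(r a) - x; trace(r b) - y)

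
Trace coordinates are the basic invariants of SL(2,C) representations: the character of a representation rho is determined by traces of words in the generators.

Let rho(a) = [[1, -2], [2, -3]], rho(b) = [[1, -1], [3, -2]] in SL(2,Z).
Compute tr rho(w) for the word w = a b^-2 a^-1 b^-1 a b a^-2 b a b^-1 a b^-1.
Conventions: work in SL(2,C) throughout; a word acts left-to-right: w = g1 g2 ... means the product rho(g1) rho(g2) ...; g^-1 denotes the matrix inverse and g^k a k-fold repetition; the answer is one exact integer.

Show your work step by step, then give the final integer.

rho(a) = [[1, -2], [2, -3]]
... * rho(b^-1) = [[-2, 1], [-3, 1]]  ->  [[4, -1], [5, -1]]
... * rho(b^-1) = [[-2, 1], [-3, 1]]  ->  [[-5, 3], [-7, 4]]
... * rho(a^-1) = [[-3, 2], [-2, 1]]  ->  [[9, -7], [13, -10]]
... * rho(b^-1) = [[-2, 1], [-3, 1]]  ->  [[3, 2], [4, 3]]
... * rho(a) = [[1, -2], [2, -3]]  ->  [[7, -12], [10, -17]]
... * rho(b) = [[1, -1], [3, -2]]  ->  [[-29, 17], [-41, 24]]
... * rho(a^-1) = [[-3, 2], [-2, 1]]  ->  [[53, -41], [75, -58]]
... * rho(a^-1) = [[-3, 2], [-2, 1]]  ->  [[-77, 65], [-109, 92]]
... * rho(b) = [[1, -1], [3, -2]]  ->  [[118, -53], [167, -75]]
... * rho(a) = [[1, -2], [2, -3]]  ->  [[12, -77], [17, -109]]
... * rho(b^-1) = [[-2, 1], [-3, 1]]  ->  [[207, -65], [293, -92]]
... * rho(a) = [[1, -2], [2, -3]]  ->  [[77, -219], [109, -310]]
... * rho(b^-1) = [[-2, 1], [-3, 1]]  ->  [[503, -142], [712, -201]]
tr = 503 + -201 = 302

302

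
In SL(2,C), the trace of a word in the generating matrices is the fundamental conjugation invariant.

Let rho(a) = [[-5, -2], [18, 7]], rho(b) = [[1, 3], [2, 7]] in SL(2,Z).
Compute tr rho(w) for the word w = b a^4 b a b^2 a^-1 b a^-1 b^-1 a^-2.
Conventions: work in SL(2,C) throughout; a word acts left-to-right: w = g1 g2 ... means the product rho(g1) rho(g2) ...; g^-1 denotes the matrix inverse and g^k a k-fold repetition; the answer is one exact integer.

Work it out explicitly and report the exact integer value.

rho(b) = [[1, 3], [2, 7]]
... * rho(a) = [[-5, -2], [18, 7]]  ->  [[49, 19], [116, 45]]
... * rho(a) = [[-5, -2], [18, 7]]  ->  [[97, 35], [230, 83]]
... * rho(a) = [[-5, -2], [18, 7]]  ->  [[145, 51], [344, 121]]
... * rho(a) = [[-5, -2], [18, 7]]  ->  [[193, 67], [458, 159]]
... * rho(b) = [[1, 3], [2, 7]]  ->  [[327, 1048], [776, 2487]]
... * rho(a) = [[-5, -2], [18, 7]]  ->  [[17229, 6682], [40886, 15857]]
... * rho(b) = [[1, 3], [2, 7]]  ->  [[30593, 98461], [72600, 233657]]
... * rho(b) = [[1, 3], [2, 7]]  ->  [[227515, 781006], [539914, 1853399]]
... * rho(a^-1) = [[7, 2], [-18, -5]]  ->  [[-12465503, -3450000], [-29581784, -8187167]]
... * rho(b) = [[1, 3], [2, 7]]  ->  [[-19365503, -61546509], [-45956118, -146055521]]
... * rho(a^-1) = [[7, 2], [-18, -5]]  ->  [[972278641, 269001539], [2307306552, 638365369]]
... * rho(b^-1) = [[7, -3], [-2, 1]]  ->  [[6267947409, -2647834384], [14874415126, -6283554287]]
... * rho(a^-1) = [[7, 2], [-18, -5]]  ->  [[91536650775, 25775066738], [217224883048, 61166601687]]
... * rho(a^-1) = [[7, 2], [-18, -5]]  ->  [[176805354141, 54197967860], [419575350970, 128616757661]]
tr = 176805354141 + 128616757661 = 305422111802

305422111802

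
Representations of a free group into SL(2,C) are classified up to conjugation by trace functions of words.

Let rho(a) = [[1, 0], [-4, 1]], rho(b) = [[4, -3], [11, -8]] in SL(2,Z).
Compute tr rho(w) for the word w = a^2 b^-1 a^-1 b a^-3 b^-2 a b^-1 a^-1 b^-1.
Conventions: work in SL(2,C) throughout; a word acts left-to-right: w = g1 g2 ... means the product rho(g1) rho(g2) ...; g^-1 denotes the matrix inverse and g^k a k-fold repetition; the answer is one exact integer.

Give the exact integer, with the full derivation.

6219650

rho(a) = [[1, 0], [-4, 1]]
... * rho(a) = [[1, 0], [-4, 1]]  ->  [[1, 0], [-8, 1]]
... * rho(b^-1) = [[-8, 3], [-11, 4]]  ->  [[-8, 3], [53, -20]]
... * rho(a^-1) = [[1, 0], [4, 1]]  ->  [[4, 3], [-27, -20]]
... * rho(b) = [[4, -3], [11, -8]]  ->  [[49, -36], [-328, 241]]
... * rho(a^-1) = [[1, 0], [4, 1]]  ->  [[-95, -36], [636, 241]]
... * rho(a^-1) = [[1, 0], [4, 1]]  ->  [[-239, -36], [1600, 241]]
... * rho(a^-1) = [[1, 0], [4, 1]]  ->  [[-383, -36], [2564, 241]]
... * rho(b^-1) = [[-8, 3], [-11, 4]]  ->  [[3460, -1293], [-23163, 8656]]
... * rho(b^-1) = [[-8, 3], [-11, 4]]  ->  [[-13457, 5208], [90088, -34865]]
... * rho(a) = [[1, 0], [-4, 1]]  ->  [[-34289, 5208], [229548, -34865]]
... * rho(b^-1) = [[-8, 3], [-11, 4]]  ->  [[217024, -82035], [-1452869, 549184]]
... * rho(a^-1) = [[1, 0], [4, 1]]  ->  [[-111116, -82035], [743867, 549184]]
... * rho(b^-1) = [[-8, 3], [-11, 4]]  ->  [[1791313, -661488], [-11991960, 4428337]]
tr = 1791313 + 4428337 = 6219650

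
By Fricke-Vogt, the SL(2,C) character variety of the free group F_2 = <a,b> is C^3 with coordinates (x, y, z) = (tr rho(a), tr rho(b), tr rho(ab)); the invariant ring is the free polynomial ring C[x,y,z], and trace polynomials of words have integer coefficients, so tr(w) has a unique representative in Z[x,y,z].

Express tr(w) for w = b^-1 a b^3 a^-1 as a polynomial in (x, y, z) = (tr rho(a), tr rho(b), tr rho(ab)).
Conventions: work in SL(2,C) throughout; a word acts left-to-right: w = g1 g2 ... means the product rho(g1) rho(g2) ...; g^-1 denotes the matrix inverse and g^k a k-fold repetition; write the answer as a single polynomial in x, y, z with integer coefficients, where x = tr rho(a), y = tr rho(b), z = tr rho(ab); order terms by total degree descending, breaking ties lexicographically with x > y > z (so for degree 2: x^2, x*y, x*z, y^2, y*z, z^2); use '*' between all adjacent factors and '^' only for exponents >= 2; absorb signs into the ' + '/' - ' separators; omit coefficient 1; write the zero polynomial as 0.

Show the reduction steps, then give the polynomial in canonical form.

so trace(b^2) = trace(b) * trace(b) - trace(1) = y^2 - 2
so trace(b^3) = trace(b) * trace(b^2) - trace(b) = y^3 - 3*y
reduce: trace(b a b) = trace(b) * trace(a b) - trace(a) = y*z - x
trace(a b^3) = trace(b) * trace(b a b) - trace(b a) = y^2*z - x*y - z
trace(b a b^3) = trace(b) * trace(a b^3) - trace(a b^2) = y^3*z - x*y^2 - 2*y*z + x
so trace(a b a b) = trace(b a) * trace(b a) - trace(1)   [split at repeated b] = z^2 - 2
reduce: trace(a b a) = trace(a) * trace(b a) - trace(b) = x*z - y
so trace(a b a b^2) = trace(b) * trace(a b a b) - trace(a b a) = y*z^2 - x*z - y
so trace(b a b^3 a) = trace(b) * trace(a b a b^2) - trace(a b a b) = y^2*z^2 - x*y*z - y^2 - z^2 + 2
so trace(a b^3 a^-1 b) = trace(b a b^3) * trace(a) - trace(b a b^3 a) = x*y^3*z - x^2*y^2 - y^2*z^2 - x*y*z + x^2 + y^2 + z^2 - 2
reduce: trace(b^-1 a b^3 a^-1) = trace(a b^3 a^-1) * trace(b) - trace(a b^3 a^-1 b) = -x*y^3*z + x^2*y^2 + y^4 + y^2*z^2 + x*y*z - x^2 - 4*y^2 - z^2 + 2

-x*y^3*z + x^2*y^2 + y^4 + y^2*z^2 + x*y*z - x^2 - 4*y^2 - z^2 + 2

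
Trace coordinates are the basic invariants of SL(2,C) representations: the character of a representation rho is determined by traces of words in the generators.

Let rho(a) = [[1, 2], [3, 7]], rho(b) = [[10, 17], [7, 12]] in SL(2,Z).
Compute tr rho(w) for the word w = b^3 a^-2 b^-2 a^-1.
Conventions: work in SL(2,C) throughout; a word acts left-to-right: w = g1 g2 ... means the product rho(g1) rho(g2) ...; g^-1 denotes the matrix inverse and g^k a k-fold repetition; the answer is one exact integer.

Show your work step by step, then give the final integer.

rho(b) = [[10, 17], [7, 12]]
... * rho(b) = [[10, 17], [7, 12]]  ->  [[219, 374], [154, 263]]
... * rho(b) = [[10, 17], [7, 12]]  ->  [[4808, 8211], [3381, 5774]]
... * rho(a^-1) = [[7, -2], [-3, 1]]  ->  [[9023, -1405], [6345, -988]]
... * rho(a^-1) = [[7, -2], [-3, 1]]  ->  [[67376, -19451], [47379, -13678]]
... * rho(b^-1) = [[12, -17], [-7, 10]]  ->  [[944669, -1339902], [664294, -942223]]
... * rho(b^-1) = [[12, -17], [-7, 10]]  ->  [[20715342, -29458393], [14567089, -20715228]]
... * rho(a^-1) = [[7, -2], [-3, 1]]  ->  [[233382573, -70889077], [164115307, -49849406]]
tr = 233382573 + -49849406 = 183533167

183533167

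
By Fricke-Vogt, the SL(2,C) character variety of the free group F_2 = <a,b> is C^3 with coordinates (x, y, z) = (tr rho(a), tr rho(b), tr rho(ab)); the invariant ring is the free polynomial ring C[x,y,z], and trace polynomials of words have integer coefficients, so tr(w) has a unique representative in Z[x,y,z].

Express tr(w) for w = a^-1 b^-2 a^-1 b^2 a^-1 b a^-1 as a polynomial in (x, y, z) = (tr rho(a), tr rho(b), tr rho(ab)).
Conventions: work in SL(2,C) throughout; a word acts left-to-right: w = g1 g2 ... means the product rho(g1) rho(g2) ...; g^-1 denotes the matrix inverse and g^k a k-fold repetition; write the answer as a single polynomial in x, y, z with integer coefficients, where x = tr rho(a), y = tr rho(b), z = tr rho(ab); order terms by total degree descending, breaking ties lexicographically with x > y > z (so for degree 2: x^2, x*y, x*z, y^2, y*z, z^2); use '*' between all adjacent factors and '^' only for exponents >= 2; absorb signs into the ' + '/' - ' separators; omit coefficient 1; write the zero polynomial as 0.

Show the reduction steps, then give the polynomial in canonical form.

x^3*y^4*z - x^4*y^3 - x^2*y^5 - 2*x^2*y^3*z^2 + x^3*y^2*z + x*y^4*z + x*y^2*z^3 + x^4*y + 4*x^2*y^3 - x^3*z - 5*x*y^2*z - 2*x^2*y + y^3 + y*z^2 + 2*x*z - 3*y

trace(b^2) = trace(b)*trace(b) - trace(1) = y^2 - 2
trace(b^3) = trace(b)*trace(b^2) - trace(b) = y^3 - 3*y
trace(a b^2) = trace(b)*trace(a b) - trace(a) = y*z - x
and trace(b^3 a) = trace(b)*trace(a b^2) - trace(a b) = y^2*z - x*y - z
next, trace(b^2 a^-1 b) = trace(b^3)*trace(a) - trace(b^3 a) = x*y^3 - y^2*z - 2*x*y + z
and trace(a b a b) = trace(a b)*trace(a b) - trace(1)   [split at repeated a] = z^2 - 2
and trace(a b a) = trace(a)*trace(b a) - trace(b) = x*z - y
next, trace(b a b^2 a) = trace(b)*trace(a b a b) - trace(a b a) = y*z^2 - x*z - y
trace(b^2 a^-1 b a) = trace(b a b^2)*trace(a) - trace(b a b^2 a) = x*y^2*z - x^2*y - y*z^2 + y
and trace(b^2 a^-1 b a^-1) = trace(b^2 a^-1 b)*trace(a) - trace(b^2 a^-1 b a) = x^2*y^3 - 2*x*y^2*z - x^2*y + y*z^2 + x*z - y
next, trace(a^-1 b^2 a^-1 b a^-1) = trace(b^2 a^-1 b a^-1)*trace(a) - trace(b^2 a^-1 b) = x^3*y^3 - 2*x^2*y^2*z - x^3*y - x*y^3 + x*y*z^2 + x^2*z + y^2*z + x*y - z
trace(b^4) = trace(b)*trace(b^3) - trace(b^2) = y^4 - 4*y^2 + 2
next, trace(b^4 a) = trace(b)*trace(b^2 a b) - trace(b^2 a) = y^3*z - x*y^2 - 2*y*z + x
and trace(b^3 a^-1 b) = trace(b^4)*trace(a) - trace(b^4 a) = x*y^4 - y^3*z - 3*x*y^2 + 2*y*z + x
trace(b a b^3 a) = trace(b)*trace(a b a b^2) - trace(a b a b) = y^2*z^2 - x*y*z - y^2 - z^2 + 2
trace(b^3 a^-1 b a) = trace(b a b^3)*trace(a) - trace(b a b^3 a) = x*y^3*z - x^2*y^2 - y^2*z^2 - x*y*z + x^2 + y^2 + z^2 - 2
trace(b^2 a^-1 b a^-1 b) = trace(b^3 a^-1 b)*trace(a) - trace(b^3 a^-1 b a) = x^2*y^4 - 2*x*y^3*z - 2*x^2*y^2 + y^2*z^2 + 3*x*y*z - y^2 - z^2 + 2
trace(a b^2 a) = trace(a)*trace(b^2 a) - trace(b^2) = x*y*z - x^2 - y^2 + 2
trace(b^2 a b^2 a) = trace(b)*trace(a b^2 a b) - trace(a b^2 a) = y^2*z^2 - 2*x*y*z + x^2 - 2
trace(b a b^2 a^-1 b) = trace(b^2 a b^2)*trace(a) - trace(b^2 a b^2 a) = x*y^3*z - x^2*y^2 - y^2*z^2 + 2
next, trace(a b a b a b) = trace(b a)*trace(b a b a) - trace(b^-1 a^-1)   [split at repeated b] = z^3 - 3*z
trace(a b a b a) = trace(a)*trace(b a b a) - trace(b a b) = x*z^2 - y*z - x
trace(b a b a b^2 a) = trace(b)*trace(a b a b a b) - trace(a b a b a) = y*z^3 - x*z^2 - 2*y*z + x
trace(b a b^2 a^-1 b a) = trace(b a b a b^2)*trace(a) - trace(b a b a b^2 a) = x*y^2*z^2 - x^2*y*z - y*z^3 - x*y^2 + 2*y*z + x
trace(b^2 a^-1 b a^-1 b a) = trace(b a b^2 a^-1 b)*trace(a) - trace(b a b^2 a^-1 b a) = x^2*y^3*z - x^3*y^2 - 2*x*y^2*z^2 + x^2*y*z + y*z^3 + x*y^2 - 2*y*z + x
trace(a^-1 b^2 a^-1 b a^-1 b) = trace(b^2 a^-1 b a^-1 b)*trace(a) - trace(b^2 a^-1 b a^-1 b a) = x^3*y^4 - 3*x^2*y^3*z - x^3*y^2 + 3*x*y^2*z^2 + 2*x^2*y*z - y*z^3 - 2*x*y^2 - x*z^2 + 2*y*z + x
and trace(b^-1 a^-1 b^2 a^-1 b a^-1) = trace(a^-1 b^2 a^-1 b a^-1)*trace(b) - trace(a^-1 b^2 a^-1 b a^-1 b) = x^2*y^3*z - x*y^4 - 2*x*y^2*z^2 - x^2*y*z + y^3*z + y*z^3 + 3*x*y^2 + x*z^2 - 3*y*z - x
next, trace(a^-1 b^2) = trace(b^2)*trace(a) - trace(b^2 a) = x*y^2 - y*z - x
trace(a^-1 b^2 a^-1) = trace(a^-1 b^2)*trace(a) - trace(a^-1 b^2 a) = x^2*y^2 - x*y*z - x^2 - y^2 + 2
and trace(a^-1 b^2 a^-1 b a^-2 b^-1) = trace(b^-1 a^-1 b^2 a^-1 b a^-1)*trace(a) - trace(b^-1 a^-1 b^2 a^-1 b) = x^3*y^3*z - x^2*y^4 - 2*x^2*y^2*z^2 - x^3*y*z + x*y^3*z + x*y*z^3 + 2*x^2*y^2 + x^2*z^2 - 2*x*y*z + y^2 - 2
trace(a^-1 b^2 a^-1 b a^-2) = trace(a^-1 b^2 a^-1 b a^-1)*trace(a) - trace(a^-1 b^2 a^-1 b) = x^4*y^3 - 2*x^3*y^2*z - x^4*y - 2*x^2*y^3 + x^2*y*z^2 + x^3*z + 3*x*y^2*z + 2*x^2*y - y*z^2 - 2*x*z + y
trace(a^-1 b^-2 a^-1 b^2 a^-1 b a^-1) = trace(a^-1 b^2 a^-1 b a^-2 b^-1)*trace(b) - trace(a^-1 b^2 a^-1 b a^-2) = x^3*y^4*z - x^4*y^3 - x^2*y^5 - 2*x^2*y^3*z^2 + x^3*y^2*z + x*y^4*z + x*y^2*z^3 + x^4*y + 4*x^2*y^3 - x^3*z - 5*x*y^2*z - 2*x^2*y + y^3 + y*z^2 + 2*x*z - 3*y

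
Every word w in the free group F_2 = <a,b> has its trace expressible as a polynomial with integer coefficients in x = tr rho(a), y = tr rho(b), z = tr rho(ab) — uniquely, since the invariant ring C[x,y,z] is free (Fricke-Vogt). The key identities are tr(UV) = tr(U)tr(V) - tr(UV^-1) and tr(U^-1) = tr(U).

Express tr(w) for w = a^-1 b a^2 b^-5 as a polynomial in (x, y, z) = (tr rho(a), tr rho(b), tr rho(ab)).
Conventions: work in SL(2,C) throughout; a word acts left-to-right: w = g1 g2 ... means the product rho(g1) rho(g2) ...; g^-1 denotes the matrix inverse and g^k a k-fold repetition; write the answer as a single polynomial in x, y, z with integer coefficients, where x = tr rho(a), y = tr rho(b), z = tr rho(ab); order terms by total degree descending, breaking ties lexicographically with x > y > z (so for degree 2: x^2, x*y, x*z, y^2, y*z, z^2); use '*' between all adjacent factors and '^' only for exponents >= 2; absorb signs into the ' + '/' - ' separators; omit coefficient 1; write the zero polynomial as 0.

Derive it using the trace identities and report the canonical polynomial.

trace(a^2) = trace(a)*trace(a) - trace(1) = x^2 - 2
trace(a^2 b) = trace(a)*trace(b a) - trace(b) = x*z - y
trace(b^-1 a^2) = trace(a^2)*trace(b) - trace(a^2 b) = x^2*y - x*z - y
trace(b^-1 a^2 b^-1) = trace(b^-1 a^2)*trace(b) - trace(b^-1 a^2 b) = x^2*y^2 - x*y*z - x^2 - y^2 + 2
trace(b^-3 a^2) = trace(b^-1 a^2 b^-1)*trace(b) - trace(b^-1 a^2) = x^2*y^3 - x*y^2*z - 2*x^2*y - y^3 + x*z + 3*y
trace(a^2 b^-4) = trace(b^-3 a^2)*trace(b) - trace(b^-3 a^2 b) = x^2*y^4 - x*y^3*z - 3*x^2*y^2 - y^4 + 2*x*y*z + x^2 + 4*y^2 - 2
trace(a b a^2) = trace(a)*trace(b a^2) - trace(b a) = x^2*z - x*y - z
trace(b a b a) = trace(a b)*trace(a b) - trace(1)   [split at repeated a] = z^2 - 2
trace(b a b) = trace(b)*trace(a b) - trace(a) = y*z - x
trace(a b a^2 b) = trace(a)*trace(b a b a) - trace(b a b) = x*z^2 - y*z - x
trace(a b a^2 b^-1) = trace(a b a^2)*trace(b) - trace(a b a^2 b) = x^2*y*z - x*y^2 - x*z^2 + x
trace(a b a^2 b^-2) = trace(a b a^2 b^-1)*trace(b) - trace(a b a^2) = x^2*y^2*z - x*y^3 - x*y*z^2 - x^2*z + 2*x*y + z
trace(b^-1 a b a^2 b^-2) = trace(a b a^2 b^-2)*trace(b) - trace(a b a^2 b^-1) = x^2*y^3*z - x*y^4 - x*y^2*z^2 - 2*x^2*y*z + 3*x*y^2 + x*z^2 + y*z - x
trace(b^-1 a b a^2 b^-3) = trace(b^-1 a b a^2 b^-2)*trace(b) - trace(b^-1 a b a^2 b^-1) = x^2*y^4*z - x*y^5 - x*y^3*z^2 - 3*x^2*y^2*z + 4*x*y^3 + 2*x*y*z^2 + x^2*z + y^2*z - 3*x*y - z
trace(b a^2 b^-5 a) = trace(b^-1 a b a^2 b^-3)*trace(b) - trace(b^-1 a b a^2 b^-2) = x^2*y^5*z - x*y^6 - x*y^4*z^2 - 4*x^2*y^3*z + 5*x*y^4 + 3*x*y^2*z^2 + 3*x^2*y*z + y^3*z - 6*x*y^2 - x*z^2 - 2*y*z + x
trace(a^-1 b a^2 b^-5) = trace(b a^2 b^-5)*trace(a) - trace(b a^2 b^-5 a) = -x^2*y^5*z + x^3*y^4 + x*y^6 + x*y^4*z^2 + 3*x^2*y^3*z - 3*x^3*y^2 - 6*x*y^4 - 3*x*y^2*z^2 - x^2*y*z - y^3*z + x^3 + 10*x*y^2 + x*z^2 + 2*y*z - 3*x

-x^2*y^5*z + x^3*y^4 + x*y^6 + x*y^4*z^2 + 3*x^2*y^3*z - 3*x^3*y^2 - 6*x*y^4 - 3*x*y^2*z^2 - x^2*y*z - y^3*z + x^3 + 10*x*y^2 + x*z^2 + 2*y*z - 3*x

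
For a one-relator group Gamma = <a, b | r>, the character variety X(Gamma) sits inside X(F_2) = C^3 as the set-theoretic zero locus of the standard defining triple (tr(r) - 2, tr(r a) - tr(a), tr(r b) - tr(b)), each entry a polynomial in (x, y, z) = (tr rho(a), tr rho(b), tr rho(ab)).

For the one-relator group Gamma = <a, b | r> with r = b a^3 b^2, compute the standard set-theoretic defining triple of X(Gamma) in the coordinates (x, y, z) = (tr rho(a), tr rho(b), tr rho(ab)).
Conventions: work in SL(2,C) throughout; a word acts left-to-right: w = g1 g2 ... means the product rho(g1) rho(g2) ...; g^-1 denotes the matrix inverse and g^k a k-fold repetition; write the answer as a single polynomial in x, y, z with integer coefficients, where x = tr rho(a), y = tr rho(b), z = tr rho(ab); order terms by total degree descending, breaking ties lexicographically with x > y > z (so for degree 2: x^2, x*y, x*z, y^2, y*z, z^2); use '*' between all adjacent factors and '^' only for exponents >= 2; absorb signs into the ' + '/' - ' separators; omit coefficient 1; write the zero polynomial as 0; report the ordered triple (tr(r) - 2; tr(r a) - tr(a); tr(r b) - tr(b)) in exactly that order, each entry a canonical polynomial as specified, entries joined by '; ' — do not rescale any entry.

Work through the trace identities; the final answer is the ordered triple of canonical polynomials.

x^2*y^2*z - x^3*y - x*y^3 - x^2*z - y^2*z + 4*x*y + z - 2; x^2*y*z^2 - x^3*z - x*y^2*z - y*z^2 + 2*x*z - x + y; x^2*y^3*z - x^3*y^2 - x*y^4 - 2*x^2*y*z - y^3*z + x^3 + 5*x*y^2 + 2*y*z - 3*x - y

trace(a b^2) = trace(b)*trace(a b) - trace(a) = y*z - x
trace(b^3 a) = trace(b)*trace(a b^2) - trace(a b) = y^2*z - x*y - z
trace(b^2) = trace(b)*trace(b) - trace(1) = y^2 - 2
trace(b^3) = trace(b)*trace(b^2) - trace(b) = y^3 - 3*y
trace(a b^3 a) = trace(a)*trace(b^3 a) - trace(b^3) = x*y^2*z - x^2*y - y^3 - x*z + 3*y
trace(b a^3 b^2) = trace(a)*trace(a b^3 a) - trace(a b^3) = x^2*y^2*z - x^3*y - x*y^3 - x^2*z - y^2*z + 4*x*y + z
trace(b a b a) = trace(b a)*trace(b a) - trace(1)   [split at repeated b] = z^2 - 2
trace(a b a^2 b) = trace(a)*trace(b a b a) - trace(b a b) = x*z^2 - y*z - x
trace(a b a) = trace(a)*trace(b a) - trace(b) = x*z - y
trace(a b a^2) = trace(a)*trace(a b a) - trace(a b) = x^2*z - x*y - z
trace(a b^2 a b a) = trace(b)*trace(a b a^2 b) - trace(a b a^2) = x*y*z^2 - x^2*z - y^2*z + z
trace(a b^2 a b) = trace(b)*trace(a b a b) - trace(a b a) = y*z^2 - x*z - y
trace(b a^3 b^2 a) = trace(a)*trace(a b^2 a b a) - trace(a b^2 a b) = x^2*y*z^2 - x^3*z - x*y^2*z - y*z^2 + 2*x*z + y
trace(a^2) = trace(a)*trace(a) - trace(1)   [square of a] = x^2 - 2
trace(a^3) = trace(a)*trace(a^2) - trace(a)   [square of a] = x^3 - 3*x
trace(a^3 b^2) = trace(b)*trace(a^3 b) - trace(a^3)   [square of b] = x^2*y*z - x^3 - x*y^2 - y*z + 3*x
trace(b a^3 b^3) = trace(b)*trace(a^3 b^3) - trace(a^3 b^2)   [square of b] = x^2*y^3*z - x^3*y^2 - x*y^4 - 2*x^2*y*z - y^3*z + x^3 + 5*x*y^2 + 2*y*z - 3*x
assemble the triple (trace(r) - 2; trace(r a) - x; trace(r b) - y)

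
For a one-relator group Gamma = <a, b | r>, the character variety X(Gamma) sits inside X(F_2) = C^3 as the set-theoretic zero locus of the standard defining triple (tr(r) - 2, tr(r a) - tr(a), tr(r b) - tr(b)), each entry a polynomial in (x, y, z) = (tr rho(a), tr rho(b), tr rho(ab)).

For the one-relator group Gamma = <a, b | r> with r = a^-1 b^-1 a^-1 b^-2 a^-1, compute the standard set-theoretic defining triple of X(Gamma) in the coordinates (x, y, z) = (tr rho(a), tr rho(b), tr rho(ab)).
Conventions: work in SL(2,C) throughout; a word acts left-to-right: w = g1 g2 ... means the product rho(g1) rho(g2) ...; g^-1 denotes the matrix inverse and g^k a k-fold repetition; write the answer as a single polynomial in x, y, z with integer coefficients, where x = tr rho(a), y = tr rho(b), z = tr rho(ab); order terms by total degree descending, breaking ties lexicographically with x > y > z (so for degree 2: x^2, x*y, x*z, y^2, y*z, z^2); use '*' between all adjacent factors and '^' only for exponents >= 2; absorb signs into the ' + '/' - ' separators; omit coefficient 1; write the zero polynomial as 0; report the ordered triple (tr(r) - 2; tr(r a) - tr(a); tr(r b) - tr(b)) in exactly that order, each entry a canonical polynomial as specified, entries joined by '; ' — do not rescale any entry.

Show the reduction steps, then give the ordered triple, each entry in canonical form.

x*y*z^2 - x^2*z - y^2*z + z - 2; y*z^2 - x*z - x - y; x*y^2*z^2 - x^2*y*z - y^3*z - y*z^3 + x*z^2 + 3*y*z - x - y

tr(a^-1) = tr(a) = x
so tr(a^-2) = tr(a^-1) tr(a) - tr(1)  (eliminate a^-1) = x^2 - 2
reduce: tr(a^-3) = tr(a^-2) tr(a) - tr(a^-1)  (eliminate a^-1) = x^3 - 3*x
tr(b a^-1) = tr(b) tr(a) - tr(b a)  (eliminate a^-1) = x*y - z
tr(b a^-2) = tr(b a^-1) tr(a) - tr(b)  (eliminate a^-1) = x^2*y - x*z - y
tr(a^-3 b) = tr(b a^-2) tr(a) - tr(b a^-1)  (eliminate a^-1) = x^3*y - x^2*z - 2*x*y + z
so tr(b^-1 a^-3) = tr(a^-3) tr(b) - tr(a^-3 b)  (eliminate b^-1) = x^2*z - x*y - z
tr(a^-1 b^-2 a^-2) = tr(b^-1 a^-3) tr(b) - tr(b^-1 a^-3 b)  (eliminate b^-1) = x^2*y*z - x^3 - x*y^2 - y*z + 3*x
so tr(b^-1 a^-2) = tr(b^-1 a^-1) tr(a) - tr(b^-1)  (eliminate a^-1) = x*z - y
so tr(a b a b) = tr(a b) tr(a b) - tr(1)  (split on a) = z^2 - 2
reduce: tr(a b a b^-1) = tr(a b a) tr(b) - tr(a b a b)  (eliminate b^-1) = x*y*z - y^2 - z^2 + 2
tr(b a b^-2 a) = tr(a b a b^-1) tr(b) - tr(a b a)  (eliminate b^-1) = x*y^2*z - y^3 - y*z^2 - x*z + 3*y
tr(a^-1 b a b^-2) = tr(b a b^-2) tr(a) - tr(b a b^-2 a)  (eliminate a^-1) = -x*y^2*z + x^2*y + y^3 + y*z^2 - 3*y
so tr(b^-2 a^-2 b a) = tr(a^-1 b a b^-2) tr(a) - tr(a^-1 b a b^-2 a)  (eliminate a^-1) = -x^2*y^2*z + x^3*y + x*y^3 + x*y*z^2 - 4*x*y + z
reduce: tr(a^-1 b^-2 a^-2 b) = tr(b^-2 a^-2 b) tr(a) - tr(b^-2 a^-2 b a)  (eliminate a^-1) = x^2*y^2*z - x^3*y - x*y^3 - x*y*z^2 + x^2*z + 3*x*y - z
so tr(a^-1 b^-1 a^-1 b^-2 a^-1) = tr(a^-1 b^-2 a^-2) tr(b) - tr(a^-1 b^-2 a^-2 b)  (eliminate b^-1) = x*y*z^2 - x^2*z - y^2*z + z
reduce: tr(b^-2 a^-1) = tr(b^-1 a^-1) tr(b) - tr(b^-1 a^-1 b) = y*z - x
tr(b^-2) = tr(b^-1) tr(b) - tr(1) = y^2 - 2
reduce: tr(a^-1 b^-2 a^-1) = tr(b^-2 a^-1) tr(a) - tr(b^-2) = x*y*z - x^2 - y^2 + 2
so tr(b a^-1 b^-2 a) = tr(b^-2 a b) tr(a) - tr(b^-2 a b a) = -x*y^2*z + x^2*y + y^3 + y*z^2 - 3*y
reduce: tr(a^-1 b^-2 a^-1 b) = tr(b a^-1 b^-2) tr(a) - tr(b a^-1 b^-2 a) = x*y^2*z - x^2*y - y^3 - y*z^2 + x*z + 3*y
tr(a^-1 b^-1 a^-1 b^-2) = tr(a^-1 b^-2 a^-1) tr(b) - tr(a^-1 b^-2 a^-1 b) = y*z^2 - x*z - y
reduce: tr(b a^-1 b) = tr(b^2) tr(a) - tr(b^2 a)  (eliminate a^-1) = x*y^2 - y*z - x
tr(b a^-1 b a) = tr(b a b) tr(a) - tr(b a b a)  (eliminate a^-1) = x*y*z - x^2 - z^2 + 2
tr(a^-1 b a^-1 b) = tr(b a^-1 b) tr(a) - tr(b a^-1 b a)  (eliminate a^-1) = x^2*y^2 - 2*x*y*z + z^2 - 2
tr(a^-1 b a^-2 b) = tr(a^-1 b a^-1 b) tr(a) - tr(a^-1 b a^-1 b a)  (eliminate a^-1) = x^3*y^2 - 2*x^2*y*z - x*y^2 + x*z^2 + y*z - x
tr(a^-1 b a^-2 b^-1) = tr(a^-1 b a^-2) tr(b) - tr(a^-1 b a^-2 b)  (eliminate b^-1) = x^2*y*z - x*y^2 - x*z^2 + x
so tr(a^-1 b^-2 a^-1 b a^-1) = tr(a^-1 b a^-2 b^-1) tr(b) - tr(a^-1 b a^-2)  (eliminate b^-1) = x^2*y^2*z - x^3*y - x*y^3 - x*y*z^2 + x^2*z + 3*x*y - z
reduce: tr(b^2 a b) = tr(b) tr(a b^2) - tr(a b)  (reduce the b square) = y^2*z - x*y - z
so tr(b a b a^-1 b) = tr(b^2 a b) tr(a) - tr(b^2 a b a)  (eliminate a^-1) = x*y^2*z - x^2*y - y*z^2 + y
reduce: tr(b a b a b a) = tr(a b) tr(a b a b) - tr(a^-1 b^-1)  (split on a) = z^3 - 3*z
so tr(b a b a^-1 b a) = tr(b a b a b) tr(a) - tr(b a b a b a)  (eliminate a^-1) = x*y*z^2 - x^2*z - z^3 - x*y + 3*z
so tr(a^-1 b a^-1 b a b) = tr(b a b a^-1 b) tr(a) - tr(b a b a^-1 b a)  (eliminate a^-1) = x^2*y^2*z - x^3*y - 2*x*y*z^2 + x^2*z + z^3 + 2*x*y - 3*z
tr(b^-1 a^-1 b a^-1 b a) = tr(a^-1 b a^-1 b a) tr(b) - tr(a^-1 b a^-1 b a b)  (eliminate b^-1) = -x^2*y^2*z + x^3*y + x*y^3 + 2*x*y*z^2 - x^2*z - y^2*z - z^3 - 3*x*y + 3*z
reduce: tr(b^-2 a^-1 b a^-1 b a) = tr(b^-1 a^-1 b a^-1 b a) tr(b) - tr(b^-1 a^-1 b a^-1 b a b)  (eliminate b^-1) = -x^2*y^3*z + x^3*y^2 + x*y^4 + 2*x*y^2*z^2 - x^2*y*z - y^3*z - y*z^3 - 4*x*y^2 + 4*y*z + x
so tr(a^-1 b^-2 a^-1 b a^-1 b) = tr(b^-2 a^-1 b a^-1 b) tr(a) - tr(b^-2 a^-1 b a^-1 b a)  (eliminate a^-1) = x^2*y^3*z - x^3*y^2 - x*y^4 - 2*x*y^2*z^2 + 2*x^2*y*z + y^3*z + y*z^3 + 3*x*y^2 - x*z^2 - 4*y*z + x
tr(a^-1 b^-1 a^-1 b^-2 a^-1 b) = tr(a^-1 b^-2 a^-1 b a^-1) tr(b) - tr(a^-1 b^-2 a^-1 b a^-1 b)  (eliminate b^-1) = x*y^2*z^2 - x^2*y*z - y^3*z - y*z^3 + x*z^2 + 3*y*z - x
assemble the triple (tr(r) - 2; tr(r a) - x; tr(r b) - y)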